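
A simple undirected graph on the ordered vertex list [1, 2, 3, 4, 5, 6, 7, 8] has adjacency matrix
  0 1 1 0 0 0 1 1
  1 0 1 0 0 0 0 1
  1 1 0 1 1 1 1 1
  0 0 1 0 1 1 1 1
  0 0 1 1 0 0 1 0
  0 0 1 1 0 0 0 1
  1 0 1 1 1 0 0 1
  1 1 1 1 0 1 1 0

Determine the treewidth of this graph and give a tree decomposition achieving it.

Every bag has size at most 4, so the width is 4 − 1 = 3 and tw(G) ≤ 3. On the other hand G contains the 4-clique {1, 2, 3, 8}. A clique must lie in a single bag of any decomposition, so no decomposition can have width below 3. Hence tw(G) = 3 exactly.

Treewidth 3.
One optimal decomposition is:
Bags: B1 = {3, 4, 7, 8}  B2 = {3, 4, 5, 7}  B3 = {1, 3, 7, 8}  B4 = {1, 2, 3, 8}  B5 = {3, 4, 6, 8}
Tree: B1–B2, B1–B3, B3–B4, B1–B5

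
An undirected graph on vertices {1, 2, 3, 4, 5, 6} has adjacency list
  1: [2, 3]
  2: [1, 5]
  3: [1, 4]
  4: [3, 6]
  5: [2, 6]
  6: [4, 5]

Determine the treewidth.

2

A width-2 tree decomposition is:
Bags: B1 = {1, 3, 4}  B2 = {1, 4, 6}  B3 = {1, 5, 6}  B4 = {1, 2, 5}
Tree: B1–B2, B2–B3, B3–B4
Each bag holds 3 vertices, so the decomposition has width 2, which upper-bounds the treewidth. For the lower bound, G contains the cycle 1–3–4–6–5–2–1, so G is not a forest; only forests have treewidth ≤ 1, hence tw(G) ≥ 2. Hence tw(G) = 2 exactly.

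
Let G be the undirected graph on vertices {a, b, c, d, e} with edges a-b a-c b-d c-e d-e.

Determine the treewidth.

A width-2 tree decomposition is:
Bags: B1 = {a, c, e}  B2 = {a, d, e}  B3 = {a, b, d}
Tree: B1–B2, B2–B3
Each bag holds 3 vertices, so the decomposition has width 2, which upper-bounds the treewidth. Since a–c–e–d–b–a is a cycle in G, G is not acyclic. Forests are exactly the graphs of treewidth ≤ 1, so tw(G) ≥ 2. Hence tw(G) = 2 exactly.

2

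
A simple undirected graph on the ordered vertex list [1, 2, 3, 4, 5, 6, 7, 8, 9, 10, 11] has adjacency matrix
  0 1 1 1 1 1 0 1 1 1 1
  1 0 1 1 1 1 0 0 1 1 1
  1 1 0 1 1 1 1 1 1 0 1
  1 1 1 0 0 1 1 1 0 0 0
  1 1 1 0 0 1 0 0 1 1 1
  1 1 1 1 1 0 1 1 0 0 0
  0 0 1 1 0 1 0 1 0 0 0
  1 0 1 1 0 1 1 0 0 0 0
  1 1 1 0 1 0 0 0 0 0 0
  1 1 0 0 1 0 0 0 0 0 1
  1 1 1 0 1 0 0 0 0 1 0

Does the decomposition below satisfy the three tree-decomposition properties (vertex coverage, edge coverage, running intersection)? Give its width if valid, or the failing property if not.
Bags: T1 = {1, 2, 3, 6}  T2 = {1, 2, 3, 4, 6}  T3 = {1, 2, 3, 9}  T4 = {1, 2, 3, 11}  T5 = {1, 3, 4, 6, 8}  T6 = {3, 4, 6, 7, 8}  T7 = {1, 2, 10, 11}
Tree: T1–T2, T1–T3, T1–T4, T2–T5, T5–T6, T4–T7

A tree decomposition must satisfy three properties: every vertex lies in some bag; for every edge, both endpoints lie together in some bag; and for every vertex, the bags containing it form a connected subtree. Here vertex 5 appears in no bag, so the decomposition is invalid.

No — vertex 5 appears in no bag.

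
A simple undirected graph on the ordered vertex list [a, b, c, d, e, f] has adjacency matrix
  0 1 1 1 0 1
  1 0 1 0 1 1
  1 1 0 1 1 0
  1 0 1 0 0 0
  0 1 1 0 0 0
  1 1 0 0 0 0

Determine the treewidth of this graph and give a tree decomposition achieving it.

The largest bag has 3 vertices, giving width 2; this decomposition certifies tw(G) ≤ 2. On the other hand G contains the 3-clique {b, c, e}. A clique must lie in a single bag of any decomposition, so no decomposition can have width below 2. Combining the bounds, tw(G) = 2.

Treewidth 2.
One such decomposition:
Bags: B1 = {a, b, c}  B2 = {a, b, f}  B3 = {a, c, d}  B4 = {b, c, e}
Tree: B1–B2, B1–B3, B1–B4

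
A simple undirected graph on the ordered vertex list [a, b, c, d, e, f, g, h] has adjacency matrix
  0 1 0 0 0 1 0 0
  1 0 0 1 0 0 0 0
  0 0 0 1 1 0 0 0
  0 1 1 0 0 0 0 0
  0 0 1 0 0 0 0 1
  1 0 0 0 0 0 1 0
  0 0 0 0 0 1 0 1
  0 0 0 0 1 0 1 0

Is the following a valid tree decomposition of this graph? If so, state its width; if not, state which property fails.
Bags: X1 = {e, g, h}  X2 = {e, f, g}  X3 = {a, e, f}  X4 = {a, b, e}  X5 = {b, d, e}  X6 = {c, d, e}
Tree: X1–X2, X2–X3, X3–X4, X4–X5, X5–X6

Every vertex of G appears in some bag (union = {a, b, c, d, e, f, g, h}); every edge is covered by a bag; and for each vertex v the set of bags containing v is connected in the bag tree. The decomposition is therefore valid. The largest bag has 3 vertices, so the width is 2.

Yes; width 2.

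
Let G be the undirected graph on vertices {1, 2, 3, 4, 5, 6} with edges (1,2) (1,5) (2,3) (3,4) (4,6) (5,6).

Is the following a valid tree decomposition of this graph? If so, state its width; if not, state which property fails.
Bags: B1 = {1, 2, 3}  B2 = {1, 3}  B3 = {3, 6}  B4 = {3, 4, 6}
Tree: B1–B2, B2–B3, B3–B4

A tree decomposition must satisfy three properties: every vertex lies in some bag; for every edge, both endpoints lie together in some bag; and for every vertex, the bags containing it form a connected subtree. Here vertex 5 appears in no bag, so the decomposition is invalid.

No — vertex 5 appears in no bag.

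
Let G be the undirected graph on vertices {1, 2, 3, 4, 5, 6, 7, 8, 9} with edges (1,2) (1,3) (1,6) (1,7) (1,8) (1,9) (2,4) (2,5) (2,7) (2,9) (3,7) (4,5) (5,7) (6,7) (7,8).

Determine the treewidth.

2

A width-2 tree decomposition is:
Bags: B1 = {1, 6, 7}  B2 = {1, 2, 7}  B3 = {1, 7, 8}  B4 = {2, 5, 7}  B5 = {2, 4, 5}  B6 = {1, 3, 7}  B7 = {1, 2, 9}
Tree: B1–B2, B1–B3, B2–B4, B4–B5, B1–B6, B2–B7
Every bag has size at most 3, so the width is 3 − 1 = 2 and tw(G) ≤ 2. On the other hand G contains the 3-clique {1, 2, 9}. A clique must lie in a single bag of any decomposition, so no decomposition can have width below 2. Combining the bounds, tw(G) = 2.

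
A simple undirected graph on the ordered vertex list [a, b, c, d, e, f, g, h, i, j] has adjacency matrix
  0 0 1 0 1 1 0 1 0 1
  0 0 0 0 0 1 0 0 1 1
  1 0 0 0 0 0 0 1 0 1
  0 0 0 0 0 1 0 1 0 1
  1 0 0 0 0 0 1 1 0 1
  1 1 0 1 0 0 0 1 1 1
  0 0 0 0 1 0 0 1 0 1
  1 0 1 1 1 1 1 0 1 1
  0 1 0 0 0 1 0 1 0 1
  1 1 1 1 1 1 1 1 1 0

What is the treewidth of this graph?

A width-3 tree decomposition is:
Bags: B1 = {a, e, h, j}  B2 = {e, g, h, j}  B3 = {a, f, h, j}  B4 = {d, f, h, j}  B5 = {f, h, i, j}  B6 = {a, c, h, j}  B7 = {b, f, i, j}
Tree: B1–B2, B1–B3, B3–B4, B4–B5, B3–B6, B5–B7
The largest bag has 4 vertices, giving width 3; this decomposition certifies tw(G) ≤ 3. Conversely, {e, g, h, j} is a clique of size 4, and the vertices of any clique must share a bag in every tree decomposition; so some bag has ≥ 4 vertices and tw(G) ≥ 3. Combining the bounds, tw(G) = 3.

3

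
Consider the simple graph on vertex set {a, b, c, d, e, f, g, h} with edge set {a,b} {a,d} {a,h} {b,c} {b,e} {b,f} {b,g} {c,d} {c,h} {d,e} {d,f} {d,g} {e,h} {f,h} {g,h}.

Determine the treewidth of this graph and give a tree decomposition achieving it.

Treewidth 3.
Bags: B1 = {b, d, g, h}  B2 = {b, d, e, h}  B3 = {b, d, f, h}  B4 = {a, b, d, h}  B5 = {b, c, d, h}
Tree: B1–B2, B2–B3, B3–B4, B4–B5

Each bag holds 4 vertices, so the decomposition has width 3, which upper-bounds the treewidth. For the lower bound: the 4 vertex sets {g,h}, {d,e}, {b}, {f} are disjoint, each induces a connected subgraph, and every pair is joined by at least one edge of G. Contracting each set to a single vertex therefore yields K_{4} as a minor, and since treewidth is minor-monotone, tw(G) ≥ tw(K_{4}) = 3. Combining the bounds, tw(G) = 3.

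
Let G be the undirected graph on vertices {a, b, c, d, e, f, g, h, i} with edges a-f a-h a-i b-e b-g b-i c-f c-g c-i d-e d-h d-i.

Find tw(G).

3

A width-3 tree decomposition is:
Bags: B1 = {b, c, f, g}  B2 = {b, c, f, i}  B3 = {a, b, f, i}  B4 = {a, b, e, i}  B5 = {a, d, e, i}  B6 = {a, d, e, h}
Tree: B1–B2, B2–B3, B3–B4, B4–B5, B5–B6
The largest bag has 4 vertices, giving width 3; this decomposition certifies tw(G) ≤ 3. For the lower bound: the 4 vertex sets {c,f,g}, {b}, {i}, {a,d,e,h} are disjoint, each induces a connected subgraph, and every pair is joined by at least one edge of G. Contracting each set to a single vertex therefore yields K_{4} as a minor, and since treewidth is minor-monotone, tw(G) ≥ tw(K_{4}) = 3. Therefore the treewidth is 3.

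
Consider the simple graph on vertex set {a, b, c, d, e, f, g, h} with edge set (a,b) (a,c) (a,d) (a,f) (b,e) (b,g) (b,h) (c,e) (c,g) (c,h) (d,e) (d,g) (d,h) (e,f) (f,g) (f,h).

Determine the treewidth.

4

A width-4 tree decomposition is:
Bags: B1 = {b, c, d, e, f}  B2 = {a, b, c, d, f}  B3 = {b, c, d, f, g}  B4 = {b, c, d, f, h}
Tree: B1–B2, B2–B3, B3–B4
The largest bag has 5 vertices, giving width 4; this decomposition certifies tw(G) ≤ 4. For the lower bound: the 5 vertex sets {d,e}, {a,c}, {b,g}, {f}, {h} are disjoint, each induces a connected subgraph, and every pair is joined by at least one edge of G. Contracting each set to a single vertex therefore yields K_{5} as a minor, and since treewidth is minor-monotone, tw(G) ≥ tw(K_{5}) = 4. Hence tw(G) = 4 exactly.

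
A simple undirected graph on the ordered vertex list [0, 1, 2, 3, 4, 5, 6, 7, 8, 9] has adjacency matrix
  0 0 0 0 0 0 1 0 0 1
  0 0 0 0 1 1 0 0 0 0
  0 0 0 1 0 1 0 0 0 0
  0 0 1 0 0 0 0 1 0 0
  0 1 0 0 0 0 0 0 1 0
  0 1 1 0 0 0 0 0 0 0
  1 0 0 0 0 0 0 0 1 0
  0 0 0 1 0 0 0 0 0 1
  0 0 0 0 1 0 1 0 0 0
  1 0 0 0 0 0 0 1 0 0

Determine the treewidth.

2

A width-2 tree decomposition is:
Bags: B1 = {0, 6, 8}  B2 = {0, 8, 9}  B3 = {7, 8, 9}  B4 = {3, 7, 8}  B5 = {2, 3, 8}  B6 = {2, 5, 8}  B7 = {1, 5, 8}  B8 = {1, 4, 8}
Tree: B1–B2, B2–B3, B3–B4, B4–B5, B5–B6, B6–B7, B7–B8
Each bag holds 3 vertices, so the decomposition has width 2, which upper-bounds the treewidth. For the lower bound, G contains the cycle 8–6–0–9–7–3–2–5–1–4–8, so G is not a forest; only forests have treewidth ≤ 1, hence tw(G) ≥ 2. Therefore the treewidth is 2.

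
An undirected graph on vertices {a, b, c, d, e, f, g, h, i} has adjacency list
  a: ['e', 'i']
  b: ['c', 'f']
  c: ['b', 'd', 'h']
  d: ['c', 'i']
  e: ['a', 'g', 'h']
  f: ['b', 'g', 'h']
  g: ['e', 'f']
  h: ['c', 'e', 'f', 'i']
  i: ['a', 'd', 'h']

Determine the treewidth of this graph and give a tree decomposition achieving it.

Treewidth 3.
One optimal decomposition is:
Bags: B1 = {b, c, f, g}  B2 = {c, f, g, h}  B3 = {c, e, g, h}  B4 = {c, d, e, h}  B5 = {d, e, h, i}  B6 = {a, d, e, i}
Tree: B1–B2, B2–B3, B3–B4, B4–B5, B5–B6

Every bag has size at most 4, so the width is 4 − 1 = 3 and tw(G) ≤ 3. For the lower bound: the 4 vertex sets {b,f,g}, {c}, {h}, {a,d,e,i} are disjoint, each induces a connected subgraph, and every pair is joined by at least one edge of G. Contracting each set to a single vertex therefore yields K_{4} as a minor, and since treewidth is minor-monotone, tw(G) ≥ tw(K_{4}) = 3. The upper and lower bounds meet at 3, so that is the treewidth.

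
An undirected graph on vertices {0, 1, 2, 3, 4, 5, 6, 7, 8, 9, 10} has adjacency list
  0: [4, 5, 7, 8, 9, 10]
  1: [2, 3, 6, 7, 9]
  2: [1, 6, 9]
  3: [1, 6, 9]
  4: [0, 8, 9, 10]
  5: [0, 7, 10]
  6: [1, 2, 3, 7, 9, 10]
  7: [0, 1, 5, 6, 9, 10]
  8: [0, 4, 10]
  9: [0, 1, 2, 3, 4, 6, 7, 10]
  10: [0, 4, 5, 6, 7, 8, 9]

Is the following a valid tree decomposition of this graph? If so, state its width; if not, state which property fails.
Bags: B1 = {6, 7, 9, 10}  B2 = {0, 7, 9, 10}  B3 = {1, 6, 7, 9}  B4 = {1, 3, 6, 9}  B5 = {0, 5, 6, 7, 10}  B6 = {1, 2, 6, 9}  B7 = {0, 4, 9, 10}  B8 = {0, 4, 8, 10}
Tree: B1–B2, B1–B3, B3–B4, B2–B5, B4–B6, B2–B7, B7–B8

No — bags containing vertex 6 are not connected in the tree.

A tree decomposition must satisfy three properties: every vertex lies in some bag; for every edge, both endpoints lie together in some bag; and for every vertex, the bags containing it form a connected subtree. Here bags containing vertex 6 are not connected in the tree, so the decomposition is invalid.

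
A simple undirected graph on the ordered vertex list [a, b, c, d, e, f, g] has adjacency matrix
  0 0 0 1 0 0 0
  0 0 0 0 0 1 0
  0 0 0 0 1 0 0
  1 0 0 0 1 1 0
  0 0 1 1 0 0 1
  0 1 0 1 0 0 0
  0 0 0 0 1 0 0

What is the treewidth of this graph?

A width-1 tree decomposition is:
Bags: B1 = {d, f}  B2 = {d, e}  B3 = {a, d}  B4 = {c, e}  B5 = {b, f}  B6 = {e, g}
Tree: B1–B2, B1–B3, B2–B4, B1–B5, B2–B6
Each bag holds 2 vertices, so the decomposition has width 1, which upper-bounds the treewidth. G has an edge, so its treewidth is at least 1. Hence tw(G) = 1 exactly.

1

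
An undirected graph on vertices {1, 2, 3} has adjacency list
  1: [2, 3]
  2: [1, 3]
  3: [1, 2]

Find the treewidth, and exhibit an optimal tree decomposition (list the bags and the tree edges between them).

A single bag containing all 3 vertices is trivially a valid decomposition of width 2. On the other hand G contains the 3-clique {1, 2, 3}. A clique must lie in a single bag of any decomposition, so no decomposition can have width below 2. The upper and lower bounds meet at 2, so that is the treewidth.

Treewidth 2.
Bags: B1 = {1, 2, 3}
Tree: (single bag)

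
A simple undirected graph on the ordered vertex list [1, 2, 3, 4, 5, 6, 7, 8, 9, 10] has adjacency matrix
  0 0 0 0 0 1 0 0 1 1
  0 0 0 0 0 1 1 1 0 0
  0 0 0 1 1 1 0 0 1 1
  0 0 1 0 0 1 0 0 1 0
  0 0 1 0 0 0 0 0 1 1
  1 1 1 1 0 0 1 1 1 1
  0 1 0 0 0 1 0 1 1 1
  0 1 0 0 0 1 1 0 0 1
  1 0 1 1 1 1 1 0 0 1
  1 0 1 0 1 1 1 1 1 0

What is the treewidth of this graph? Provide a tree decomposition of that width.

The largest bag has 4 vertices, giving width 3; this decomposition certifies tw(G) ≤ 3. For the lower bound, the 4 vertices {3, 5, 9, 10} are pairwise adjacent, and any tree decomposition puts a clique entirely inside one bag — forcing width ≥ 3. Combining the bounds, tw(G) = 3.

Treewidth 3.
One optimal decomposition is:
Bags: B1 = {3, 4, 6, 9}  B2 = {3, 6, 9, 10}  B3 = {6, 7, 9, 10}  B4 = {6, 7, 8, 10}  B5 = {3, 5, 9, 10}  B6 = {2, 6, 7, 8}  B7 = {1, 6, 9, 10}
Tree: B1–B2, B2–B3, B3–B4, B2–B5, B4–B6, B2–B7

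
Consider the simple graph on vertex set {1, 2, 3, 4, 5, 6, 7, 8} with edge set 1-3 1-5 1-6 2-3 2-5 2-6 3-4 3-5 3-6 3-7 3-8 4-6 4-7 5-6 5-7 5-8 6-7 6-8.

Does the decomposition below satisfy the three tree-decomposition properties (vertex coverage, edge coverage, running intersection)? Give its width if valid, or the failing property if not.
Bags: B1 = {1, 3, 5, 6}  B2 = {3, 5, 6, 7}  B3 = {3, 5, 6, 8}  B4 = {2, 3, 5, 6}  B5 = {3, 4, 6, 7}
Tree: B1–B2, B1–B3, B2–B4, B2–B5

Checking the three conditions: (i) the bags cover all of {1, 2, 3, 4, 5, 6, 7, 8}; (ii) for each edge, some bag contains both endpoints; (iii) the bags containing any fixed vertex form a subtree. All hold, so the decomposition is valid with width 4 − 1 = 3.

Yes; width 3.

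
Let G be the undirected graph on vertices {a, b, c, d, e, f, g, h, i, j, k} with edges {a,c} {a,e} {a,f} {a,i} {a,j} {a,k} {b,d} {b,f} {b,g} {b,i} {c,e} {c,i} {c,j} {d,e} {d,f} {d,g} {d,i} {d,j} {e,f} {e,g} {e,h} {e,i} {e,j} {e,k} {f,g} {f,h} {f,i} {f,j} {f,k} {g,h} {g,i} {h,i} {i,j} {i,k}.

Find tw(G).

A width-4 tree decomposition is:
Bags: B1 = {a, e, f, i, j}  B2 = {d, e, f, i, j}  B3 = {d, e, f, g, i}  B4 = {b, d, f, g, i}  B5 = {e, f, g, h, i}  B6 = {a, c, e, i, j}  B7 = {a, e, f, i, k}
Tree: B1–B2, B2–B3, B3–B4, B3–B5, B1–B6, B1–B7
Each bag holds 5 vertices, so the decomposition has width 4, which upper-bounds the treewidth. For the lower bound, the 5 vertices {a, c, e, i, j} are pairwise adjacent, and any tree decomposition puts a clique entirely inside one bag — forcing width ≥ 4. Combining the bounds, tw(G) = 4.

4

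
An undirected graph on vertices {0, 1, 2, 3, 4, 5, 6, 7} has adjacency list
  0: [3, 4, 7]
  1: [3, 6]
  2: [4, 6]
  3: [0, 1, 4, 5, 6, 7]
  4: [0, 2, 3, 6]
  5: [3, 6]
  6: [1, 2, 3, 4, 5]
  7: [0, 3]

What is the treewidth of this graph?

A width-2 tree decomposition is:
Bags: B1 = {0, 3, 4}  B2 = {3, 4, 6}  B3 = {3, 5, 6}  B4 = {0, 3, 7}  B5 = {1, 3, 6}  B6 = {2, 4, 6}
Tree: B1–B2, B2–B3, B1–B4, B2–B5, B2–B6
Every bag has size at most 3, so the width is 3 − 1 = 2 and tw(G) ≤ 2. For the lower bound, the 3 vertices {2, 4, 6} are pairwise adjacent, and any tree decomposition puts a clique entirely inside one bag — forcing width ≥ 2. Hence tw(G) = 2 exactly.

2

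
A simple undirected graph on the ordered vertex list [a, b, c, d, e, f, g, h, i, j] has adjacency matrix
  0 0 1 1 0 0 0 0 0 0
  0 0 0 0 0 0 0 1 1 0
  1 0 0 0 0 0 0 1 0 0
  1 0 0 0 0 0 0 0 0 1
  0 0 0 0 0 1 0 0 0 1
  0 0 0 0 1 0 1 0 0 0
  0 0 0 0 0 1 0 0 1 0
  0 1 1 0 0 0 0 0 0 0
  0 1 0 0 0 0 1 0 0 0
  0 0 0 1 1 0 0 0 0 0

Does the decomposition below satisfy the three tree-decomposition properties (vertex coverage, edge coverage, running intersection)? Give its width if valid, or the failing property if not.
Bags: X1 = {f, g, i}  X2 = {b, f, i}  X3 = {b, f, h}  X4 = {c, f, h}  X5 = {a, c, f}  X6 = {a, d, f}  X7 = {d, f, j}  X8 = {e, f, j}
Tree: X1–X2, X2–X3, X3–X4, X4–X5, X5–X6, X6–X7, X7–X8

Yes; width 2.

Checking the three conditions: (i) the bags cover all of {a, b, c, d, e, f, g, h, i, j}; (ii) for each edge, some bag contains both endpoints; (iii) the bags containing any fixed vertex form a subtree. All hold, so the decomposition is valid with width 3 − 1 = 2.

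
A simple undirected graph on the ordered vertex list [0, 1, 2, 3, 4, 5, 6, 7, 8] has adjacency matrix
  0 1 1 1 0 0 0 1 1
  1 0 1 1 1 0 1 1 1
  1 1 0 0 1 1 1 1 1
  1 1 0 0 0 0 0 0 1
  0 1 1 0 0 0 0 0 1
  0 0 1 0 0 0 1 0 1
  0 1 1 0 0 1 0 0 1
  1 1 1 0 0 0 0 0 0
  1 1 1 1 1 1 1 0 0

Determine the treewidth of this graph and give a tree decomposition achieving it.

Each bag holds 4 vertices, so the decomposition has width 3, which upper-bounds the treewidth. For the lower bound, the 4 vertices {0, 1, 2, 8} are pairwise adjacent, and any tree decomposition puts a clique entirely inside one bag — forcing width ≥ 3. The upper and lower bounds meet at 3, so that is the treewidth.

Treewidth 3.
One such decomposition:
Bags: B1 = {0, 1, 2, 8}  B2 = {0, 1, 2, 7}  B3 = {1, 2, 6, 8}  B4 = {1, 2, 4, 8}  B5 = {2, 5, 6, 8}  B6 = {0, 1, 3, 8}
Tree: B1–B2, B1–B3, B3–B4, B3–B5, B1–B6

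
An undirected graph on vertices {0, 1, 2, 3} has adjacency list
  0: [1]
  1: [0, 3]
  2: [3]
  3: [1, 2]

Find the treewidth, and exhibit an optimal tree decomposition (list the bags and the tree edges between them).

Treewidth 1.
One such decomposition:
Bags: B1 = {0, 1}  B2 = {1, 3}  B3 = {2, 3}
Tree: B1–B2, B2–B3

The largest bag has 2 vertices, giving width 1; this decomposition certifies tw(G) ≤ 1. Since G has at least one edge (e.g. 0–1), it is not an edgeless graph, so tw(G) ≥ 1. Therefore the treewidth is 1.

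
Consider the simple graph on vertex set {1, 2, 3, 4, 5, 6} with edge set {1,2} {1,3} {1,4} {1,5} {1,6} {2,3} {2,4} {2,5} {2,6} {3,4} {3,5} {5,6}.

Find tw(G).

A width-3 tree decomposition is:
Bags: B1 = {1, 2, 5, 6}  B2 = {1, 2, 3, 5}  B3 = {1, 2, 3, 4}
Tree: B1–B2, B2–B3
The largest bag has 4 vertices, giving width 3; this decomposition certifies tw(G) ≤ 3. Conversely, {1, 2, 3, 4} is a clique of size 4, and the vertices of any clique must share a bag in every tree decomposition; so some bag has ≥ 4 vertices and tw(G) ≥ 3. Therefore the treewidth is 3.

3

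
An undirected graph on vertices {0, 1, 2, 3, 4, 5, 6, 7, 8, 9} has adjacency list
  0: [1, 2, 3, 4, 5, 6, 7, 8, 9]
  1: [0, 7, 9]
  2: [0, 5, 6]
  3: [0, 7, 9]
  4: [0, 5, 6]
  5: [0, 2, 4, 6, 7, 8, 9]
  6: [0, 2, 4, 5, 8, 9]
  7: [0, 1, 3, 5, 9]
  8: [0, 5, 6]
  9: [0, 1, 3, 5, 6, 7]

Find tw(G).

3

A width-3 tree decomposition is:
Bags: B1 = {0, 5, 6, 9}  B2 = {0, 2, 5, 6}  B3 = {0, 5, 7, 9}  B4 = {0, 5, 6, 8}  B5 = {0, 1, 7, 9}  B6 = {0, 4, 5, 6}  B7 = {0, 3, 7, 9}
Tree: B1–B2, B1–B3, B2–B4, B3–B5, B4–B6, B5–B7
Each bag holds 4 vertices, so the decomposition has width 3, which upper-bounds the treewidth. On the other hand G contains the 4-clique {0, 1, 7, 9}. A clique must lie in a single bag of any decomposition, so no decomposition can have width below 3. Therefore the treewidth is 3.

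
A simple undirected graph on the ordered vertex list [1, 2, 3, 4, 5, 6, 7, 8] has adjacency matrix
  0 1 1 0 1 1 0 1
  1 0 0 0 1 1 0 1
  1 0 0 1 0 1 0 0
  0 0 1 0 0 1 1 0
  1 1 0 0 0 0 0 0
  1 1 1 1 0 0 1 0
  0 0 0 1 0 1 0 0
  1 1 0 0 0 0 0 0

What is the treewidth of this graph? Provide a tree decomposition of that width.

Every bag has size at most 3, so the width is 3 − 1 = 2 and tw(G) ≤ 2. On the other hand G contains the 3-clique {1, 2, 8}. A clique must lie in a single bag of any decomposition, so no decomposition can have width below 2. Hence tw(G) = 2 exactly.

Treewidth 2.
One such decomposition:
Bags: B1 = {1, 2, 6}  B2 = {1, 3, 6}  B3 = {3, 4, 6}  B4 = {1, 2, 5}  B5 = {1, 2, 8}  B6 = {4, 6, 7}
Tree: B1–B2, B2–B3, B1–B4, B1–B5, B3–B6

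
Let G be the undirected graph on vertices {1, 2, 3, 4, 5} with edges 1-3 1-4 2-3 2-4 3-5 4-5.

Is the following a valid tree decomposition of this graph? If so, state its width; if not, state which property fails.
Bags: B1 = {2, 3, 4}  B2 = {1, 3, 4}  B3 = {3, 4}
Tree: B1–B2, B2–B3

No — vertex 5 appears in no bag.

A tree decomposition must satisfy three properties: every vertex lies in some bag; for every edge, both endpoints lie together in some bag; and for every vertex, the bags containing it form a connected subtree. Here vertex 5 appears in no bag, so the decomposition is invalid.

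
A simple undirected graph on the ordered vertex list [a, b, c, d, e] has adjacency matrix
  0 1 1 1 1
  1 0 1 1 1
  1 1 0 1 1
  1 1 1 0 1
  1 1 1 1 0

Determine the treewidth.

4

A width-4 tree decomposition is:
Bags: B1 = {a, b, c, d, e}
Tree: (single bag)
With just one bag of size 5, the width is 5 − 1 = 4, so tw(G) ≤ 4. Conversely, {a, b, c, d, e} is a clique of size 5, and the vertices of any clique must share a bag in every tree decomposition; so some bag has ≥ 5 vertices and tw(G) ≥ 4. Combining the bounds, tw(G) = 4.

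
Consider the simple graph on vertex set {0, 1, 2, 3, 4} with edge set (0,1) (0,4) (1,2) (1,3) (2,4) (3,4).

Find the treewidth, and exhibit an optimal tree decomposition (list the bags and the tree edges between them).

Treewidth 2.
Bags: B1 = {1, 3, 4}  B2 = {0, 1, 4}  B3 = {1, 2, 4}
Tree: B1–B2, B2–B3

Each bag holds 3 vertices, so the decomposition has width 2, which upper-bounds the treewidth. Since 4–3–1–0–4 is a cycle in G, G is not acyclic. Forests are exactly the graphs of treewidth ≤ 1, so tw(G) ≥ 2. Hence tw(G) = 2 exactly.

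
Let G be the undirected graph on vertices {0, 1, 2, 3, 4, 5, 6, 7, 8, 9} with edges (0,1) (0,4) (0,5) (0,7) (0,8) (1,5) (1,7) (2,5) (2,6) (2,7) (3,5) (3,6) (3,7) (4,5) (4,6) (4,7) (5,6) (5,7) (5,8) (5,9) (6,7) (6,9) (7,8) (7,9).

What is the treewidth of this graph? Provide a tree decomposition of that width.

Every bag has size at most 4, so the width is 4 − 1 = 3 and tw(G) ≤ 3. For the lower bound, the 4 vertices {0, 5, 7, 8} are pairwise adjacent, and any tree decomposition puts a clique entirely inside one bag — forcing width ≥ 3. Therefore the treewidth is 3.

Treewidth 3.
One such decomposition:
Bags: B1 = {0, 4, 5, 7}  B2 = {4, 5, 6, 7}  B3 = {0, 1, 5, 7}  B4 = {0, 5, 7, 8}  B5 = {5, 6, 7, 9}  B6 = {3, 5, 6, 7}  B7 = {2, 5, 6, 7}
Tree: B1–B2, B1–B3, B3–B4, B2–B5, B5–B6, B6–B7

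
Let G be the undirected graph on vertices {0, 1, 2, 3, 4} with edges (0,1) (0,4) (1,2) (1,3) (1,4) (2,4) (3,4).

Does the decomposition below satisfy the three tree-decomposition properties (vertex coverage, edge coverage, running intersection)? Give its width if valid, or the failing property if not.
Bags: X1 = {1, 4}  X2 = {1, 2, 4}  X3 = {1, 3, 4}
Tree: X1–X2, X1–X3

No — vertex 0 appears in no bag.

A tree decomposition must satisfy three properties: every vertex lies in some bag; for every edge, both endpoints lie together in some bag; and for every vertex, the bags containing it form a connected subtree. Here vertex 0 appears in no bag, so the decomposition is invalid.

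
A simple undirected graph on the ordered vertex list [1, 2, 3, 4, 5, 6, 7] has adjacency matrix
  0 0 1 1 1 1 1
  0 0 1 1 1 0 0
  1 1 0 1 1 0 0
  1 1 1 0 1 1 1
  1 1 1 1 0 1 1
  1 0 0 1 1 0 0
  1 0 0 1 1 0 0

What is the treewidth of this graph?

3

A width-3 tree decomposition is:
Bags: B1 = {1, 4, 5, 7}  B2 = {1, 3, 4, 5}  B3 = {2, 3, 4, 5}  B4 = {1, 4, 5, 6}
Tree: B1–B2, B2–B3, B2–B4
Each bag holds 4 vertices, so the decomposition has width 3, which upper-bounds the treewidth. On the other hand G contains the 4-clique {1, 3, 4, 5}. A clique must lie in a single bag of any decomposition, so no decomposition can have width below 3. Hence tw(G) = 3 exactly.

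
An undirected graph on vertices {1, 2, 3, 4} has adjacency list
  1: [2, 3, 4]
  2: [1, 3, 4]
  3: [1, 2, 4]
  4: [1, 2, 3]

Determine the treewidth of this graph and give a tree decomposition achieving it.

Treewidth 3.
Bags: B1 = {1, 2, 3, 4}
Tree: (single bag)

With just one bag of size 4, the width is 4 − 1 = 3, so tw(G) ≤ 3. For the lower bound, the 4 vertices {1, 2, 3, 4} are pairwise adjacent, and any tree decomposition puts a clique entirely inside one bag — forcing width ≥ 3. Combining the bounds, tw(G) = 3.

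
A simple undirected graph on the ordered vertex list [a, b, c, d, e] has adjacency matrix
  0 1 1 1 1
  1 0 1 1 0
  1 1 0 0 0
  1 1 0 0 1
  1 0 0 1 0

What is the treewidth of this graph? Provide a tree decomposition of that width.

Treewidth 2.
Bags: B1 = {a, b, d}  B2 = {a, b, c}  B3 = {a, d, e}
Tree: B1–B2, B1–B3

The largest bag has 3 vertices, giving width 2; this decomposition certifies tw(G) ≤ 2. On the other hand G contains the 3-clique {a, d, e}. A clique must lie in a single bag of any decomposition, so no decomposition can have width below 2. Combining the bounds, tw(G) = 2.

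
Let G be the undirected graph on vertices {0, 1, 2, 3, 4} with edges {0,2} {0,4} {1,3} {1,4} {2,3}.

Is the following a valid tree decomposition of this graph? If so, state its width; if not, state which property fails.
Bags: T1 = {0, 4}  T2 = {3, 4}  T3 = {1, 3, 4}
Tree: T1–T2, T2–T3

No — vertex 2 appears in no bag.

A tree decomposition must satisfy three properties: every vertex lies in some bag; for every edge, both endpoints lie together in some bag; and for every vertex, the bags containing it form a connected subtree. Here vertex 2 appears in no bag, so the decomposition is invalid.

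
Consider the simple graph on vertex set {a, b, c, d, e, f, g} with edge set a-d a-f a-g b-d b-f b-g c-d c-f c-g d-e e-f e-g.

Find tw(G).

3

A width-3 tree decomposition is:
Bags: B1 = {c, d, f, g}  B2 = {d, e, f, g}  B3 = {b, d, f, g}  B4 = {a, d, f, g}
Tree: B1–B2, B2–B3, B3–B4
Every bag has size at most 4, so the width is 4 − 1 = 3 and tw(G) ≤ 3. For the lower bound: the 4 vertex sets {c,d}, {e,g}, {f}, {b} are disjoint, each induces a connected subgraph, and every pair is joined by at least one edge of G. Contracting each set to a single vertex therefore yields K_{4} as a minor, and since treewidth is minor-monotone, tw(G) ≥ tw(K_{4}) = 3. The upper and lower bounds meet at 3, so that is the treewidth.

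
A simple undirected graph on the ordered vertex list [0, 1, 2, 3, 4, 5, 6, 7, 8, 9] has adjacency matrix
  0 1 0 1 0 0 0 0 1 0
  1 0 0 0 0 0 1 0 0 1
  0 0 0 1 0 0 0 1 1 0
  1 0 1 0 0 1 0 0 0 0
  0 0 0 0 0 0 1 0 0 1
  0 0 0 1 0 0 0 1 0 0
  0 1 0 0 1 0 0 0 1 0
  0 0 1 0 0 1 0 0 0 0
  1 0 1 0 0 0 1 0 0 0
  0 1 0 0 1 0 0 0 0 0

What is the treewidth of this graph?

A width-2 tree decomposition is:
Bags: B1 = {4, 6, 9}  B2 = {1, 6, 9}  B3 = {1, 6, 8}  B4 = {0, 1, 8}  B5 = {0, 2, 8}  B6 = {0, 2, 3}  B7 = {2, 3, 7}  B8 = {3, 5, 7}
Tree: B1–B2, B2–B3, B3–B4, B4–B5, B5–B6, B6–B7, B7–B8
Each bag holds 3 vertices, so the decomposition has width 2, which upper-bounds the treewidth. Since 4–9–1–6–4 is a cycle in G, G is not acyclic. Forests are exactly the graphs of treewidth ≤ 1, so tw(G) ≥ 2. The upper and lower bounds meet at 2, so that is the treewidth.

2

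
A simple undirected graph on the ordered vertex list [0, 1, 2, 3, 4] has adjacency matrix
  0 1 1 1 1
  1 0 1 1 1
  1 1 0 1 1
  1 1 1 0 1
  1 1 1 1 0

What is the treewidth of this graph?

A width-4 tree decomposition is:
Bags: B1 = {0, 1, 2, 3, 4}
Tree: (single bag)
A single bag containing all 5 vertices is trivially a valid decomposition of width 4. On the other hand G contains the 5-clique {0, 1, 2, 3, 4}. A clique must lie in a single bag of any decomposition, so no decomposition can have width below 4. Combining the bounds, tw(G) = 4.

4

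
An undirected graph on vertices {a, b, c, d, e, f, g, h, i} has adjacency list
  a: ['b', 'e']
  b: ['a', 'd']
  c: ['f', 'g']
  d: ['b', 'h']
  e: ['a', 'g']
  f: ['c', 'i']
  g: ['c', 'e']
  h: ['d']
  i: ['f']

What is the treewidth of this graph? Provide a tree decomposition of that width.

The largest bag has 2 vertices, giving width 1; this decomposition certifies tw(G) ≤ 1. G has an edge, so its treewidth is at least 1. Combining the bounds, tw(G) = 1.

Treewidth 1.
One such decomposition:
Bags: B1 = {f, i}  B2 = {c, f}  B3 = {c, g}  B4 = {e, g}  B5 = {a, e}  B6 = {a, b}  B7 = {b, d}  B8 = {d, h}
Tree: B1–B2, B2–B3, B3–B4, B4–B5, B5–B6, B6–B7, B7–B8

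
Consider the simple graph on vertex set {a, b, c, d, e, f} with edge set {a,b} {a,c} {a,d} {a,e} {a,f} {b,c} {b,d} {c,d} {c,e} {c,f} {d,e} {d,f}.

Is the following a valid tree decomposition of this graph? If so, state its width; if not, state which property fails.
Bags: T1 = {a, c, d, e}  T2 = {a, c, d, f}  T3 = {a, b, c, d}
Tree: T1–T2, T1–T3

Yes; width 3.

Every vertex of G appears in some bag (union = {a, b, c, d, e, f}); every edge is covered by a bag; and for each vertex v the set of bags containing v is connected in the bag tree. The decomposition is therefore valid. The largest bag has 4 vertices, so the width is 3.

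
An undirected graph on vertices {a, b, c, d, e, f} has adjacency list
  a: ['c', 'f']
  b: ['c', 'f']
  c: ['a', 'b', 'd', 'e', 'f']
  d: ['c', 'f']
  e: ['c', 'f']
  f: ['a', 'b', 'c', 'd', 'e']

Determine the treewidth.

2

A width-2 tree decomposition is:
Bags: B1 = {c, d, f}  B2 = {b, c, f}  B3 = {c, e, f}  B4 = {a, c, f}
Tree: B1–B2, B2–B3, B2–B4
Each bag holds 3 vertices, so the decomposition has width 2, which upper-bounds the treewidth. On the other hand G contains the 3-clique {c, d, f}. A clique must lie in a single bag of any decomposition, so no decomposition can have width below 2. Hence tw(G) = 2 exactly.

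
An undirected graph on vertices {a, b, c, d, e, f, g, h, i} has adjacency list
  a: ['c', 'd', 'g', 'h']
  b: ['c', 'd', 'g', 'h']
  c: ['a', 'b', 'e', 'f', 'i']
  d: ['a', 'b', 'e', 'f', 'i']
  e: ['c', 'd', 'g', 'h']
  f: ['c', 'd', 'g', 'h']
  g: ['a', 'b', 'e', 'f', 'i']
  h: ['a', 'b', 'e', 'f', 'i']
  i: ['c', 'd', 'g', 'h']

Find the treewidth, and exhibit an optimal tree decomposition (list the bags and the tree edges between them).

Every bag has size at most 5, so the width is 5 − 1 = 4 and tw(G) ≤ 4. For the lower bound: the 5 vertex sets {a,d}, {f,g}, {b,c}, {h}, {e} are disjoint, each induces a connected subgraph, and every pair is joined by at least one edge of G. Contracting each set to a single vertex therefore yields K_{5} as a minor, and since treewidth is minor-monotone, tw(G) ≥ tw(K_{5}) = 4. The upper and lower bounds meet at 4, so that is the treewidth.

Treewidth 4.
One optimal decomposition is:
Bags: B1 = {a, c, d, g, h}  B2 = {c, d, f, g, h}  B3 = {b, c, d, g, h}  B4 = {c, d, e, g, h}  B5 = {c, d, g, h, i}
Tree: B1–B2, B2–B3, B3–B4, B4–B5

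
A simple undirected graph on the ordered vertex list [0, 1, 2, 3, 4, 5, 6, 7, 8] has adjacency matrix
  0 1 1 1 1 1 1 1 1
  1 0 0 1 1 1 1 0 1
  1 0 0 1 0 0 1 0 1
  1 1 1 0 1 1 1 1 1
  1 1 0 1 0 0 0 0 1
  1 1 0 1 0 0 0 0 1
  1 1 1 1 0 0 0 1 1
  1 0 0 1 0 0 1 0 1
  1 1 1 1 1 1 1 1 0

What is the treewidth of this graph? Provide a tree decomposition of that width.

Treewidth 4.
One optimal decomposition is:
Bags: B1 = {0, 1, 3, 4, 8}  B2 = {0, 1, 3, 6, 8}  B3 = {0, 2, 3, 6, 8}  B4 = {0, 1, 3, 5, 8}  B5 = {0, 3, 6, 7, 8}
Tree: B1–B2, B2–B3, B1–B4, B2–B5

Each bag holds 5 vertices, so the decomposition has width 4, which upper-bounds the treewidth. On the other hand G contains the 5-clique {0, 1, 3, 4, 8}. A clique must lie in a single bag of any decomposition, so no decomposition can have width below 4. The upper and lower bounds meet at 4, so that is the treewidth.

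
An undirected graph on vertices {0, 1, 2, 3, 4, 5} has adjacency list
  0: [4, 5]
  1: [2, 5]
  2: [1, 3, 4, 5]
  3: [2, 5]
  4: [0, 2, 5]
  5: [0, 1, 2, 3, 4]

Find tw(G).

2

A width-2 tree decomposition is:
Bags: B1 = {1, 2, 5}  B2 = {2, 4, 5}  B3 = {2, 3, 5}  B4 = {0, 4, 5}
Tree: B1–B2, B2–B3, B2–B4
The largest bag has 3 vertices, giving width 2; this decomposition certifies tw(G) ≤ 2. For the lower bound, the 3 vertices {0, 4, 5} are pairwise adjacent, and any tree decomposition puts a clique entirely inside one bag — forcing width ≥ 2. Hence tw(G) = 2 exactly.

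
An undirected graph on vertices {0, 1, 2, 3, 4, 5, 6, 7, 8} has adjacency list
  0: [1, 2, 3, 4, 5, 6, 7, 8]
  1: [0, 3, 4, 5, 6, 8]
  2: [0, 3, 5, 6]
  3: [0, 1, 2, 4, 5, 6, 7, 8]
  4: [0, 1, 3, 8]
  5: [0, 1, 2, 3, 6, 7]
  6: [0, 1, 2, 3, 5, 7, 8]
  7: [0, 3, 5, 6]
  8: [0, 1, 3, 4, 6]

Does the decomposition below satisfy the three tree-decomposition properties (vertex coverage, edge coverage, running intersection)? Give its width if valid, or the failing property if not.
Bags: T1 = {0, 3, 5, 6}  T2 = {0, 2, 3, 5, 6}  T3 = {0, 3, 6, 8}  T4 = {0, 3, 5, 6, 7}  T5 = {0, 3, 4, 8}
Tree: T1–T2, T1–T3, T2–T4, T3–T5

A tree decomposition must satisfy three properties: every vertex lies in some bag; for every edge, both endpoints lie together in some bag; and for every vertex, the bags containing it form a connected subtree. Here vertex 1 appears in no bag, so the decomposition is invalid.

No — vertex 1 appears in no bag.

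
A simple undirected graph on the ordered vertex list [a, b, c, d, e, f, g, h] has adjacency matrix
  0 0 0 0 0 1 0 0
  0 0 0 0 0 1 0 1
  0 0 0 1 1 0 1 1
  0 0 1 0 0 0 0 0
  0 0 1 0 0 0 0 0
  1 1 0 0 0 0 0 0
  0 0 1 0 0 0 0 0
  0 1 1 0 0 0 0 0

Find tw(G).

A width-1 tree decomposition is:
Bags: B1 = {c, h}  B2 = {b, h}  B3 = {b, f}  B4 = {c, d}  B5 = {a, f}  B6 = {c, g}  B7 = {c, e}
Tree: B1–B2, B2–B3, B1–B4, B3–B5, B4–B6, B1–B7
Every bag has size at most 2, so the width is 2 − 1 = 1 and tw(G) ≤ 1. G has an edge, so its treewidth is at least 1. Combining the bounds, tw(G) = 1.

1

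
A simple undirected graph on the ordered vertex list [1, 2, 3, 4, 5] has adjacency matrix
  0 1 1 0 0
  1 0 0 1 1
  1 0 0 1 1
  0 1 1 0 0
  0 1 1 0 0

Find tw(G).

2

A width-2 tree decomposition is:
Bags: B1 = {2, 3, 4}  B2 = {2, 3, 5}  B3 = {1, 2, 3}
Tree: B1–B2, B2–B3
The largest bag has 3 vertices, giving width 2; this decomposition certifies tw(G) ≤ 2. For the lower bound, G contains the cycle 2–4–3–5–2, so G is not a forest; only forests have treewidth ≤ 1, hence tw(G) ≥ 2. Combining the bounds, tw(G) = 2.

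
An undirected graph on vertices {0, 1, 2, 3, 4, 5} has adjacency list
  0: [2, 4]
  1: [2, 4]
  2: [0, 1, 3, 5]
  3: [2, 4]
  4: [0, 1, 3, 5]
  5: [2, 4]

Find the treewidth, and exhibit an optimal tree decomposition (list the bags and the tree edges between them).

Treewidth 2.
One optimal decomposition is:
Bags: B1 = {2, 3, 4}  B2 = {1, 2, 4}  B3 = {2, 4, 5}  B4 = {0, 2, 4}
Tree: B1–B2, B2–B3, B3–B4

The largest bag has 3 vertices, giving width 2; this decomposition certifies tw(G) ≤ 2. Since 2–3–4–1–2 is a cycle in G, G is not acyclic. Forests are exactly the graphs of treewidth ≤ 1, so tw(G) ≥ 2. The upper and lower bounds meet at 2, so that is the treewidth.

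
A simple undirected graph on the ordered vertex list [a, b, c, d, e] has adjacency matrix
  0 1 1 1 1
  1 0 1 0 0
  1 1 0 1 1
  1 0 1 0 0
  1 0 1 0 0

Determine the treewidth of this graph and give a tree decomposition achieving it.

Treewidth 2.
One optimal decomposition is:
Bags: B1 = {a, c, d}  B2 = {a, b, c}  B3 = {a, c, e}
Tree: B1–B2, B1–B3

Each bag holds 3 vertices, so the decomposition has width 2, which upper-bounds the treewidth. For the lower bound, the 3 vertices {a, c, d} are pairwise adjacent, and any tree decomposition puts a clique entirely inside one bag — forcing width ≥ 2. Therefore the treewidth is 2.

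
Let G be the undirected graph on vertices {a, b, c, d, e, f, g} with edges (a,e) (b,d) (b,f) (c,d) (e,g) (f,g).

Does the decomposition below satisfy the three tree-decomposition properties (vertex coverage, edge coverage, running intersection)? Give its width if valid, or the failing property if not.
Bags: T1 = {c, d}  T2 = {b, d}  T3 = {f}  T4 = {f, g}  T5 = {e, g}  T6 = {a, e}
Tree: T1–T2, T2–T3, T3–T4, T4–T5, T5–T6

No — edge (b,f) lies in no bag.

A tree decomposition must satisfy three properties: every vertex lies in some bag; for every edge, both endpoints lie together in some bag; and for every vertex, the bags containing it form a connected subtree. Here edge (b,f) lies in no bag, so the decomposition is invalid.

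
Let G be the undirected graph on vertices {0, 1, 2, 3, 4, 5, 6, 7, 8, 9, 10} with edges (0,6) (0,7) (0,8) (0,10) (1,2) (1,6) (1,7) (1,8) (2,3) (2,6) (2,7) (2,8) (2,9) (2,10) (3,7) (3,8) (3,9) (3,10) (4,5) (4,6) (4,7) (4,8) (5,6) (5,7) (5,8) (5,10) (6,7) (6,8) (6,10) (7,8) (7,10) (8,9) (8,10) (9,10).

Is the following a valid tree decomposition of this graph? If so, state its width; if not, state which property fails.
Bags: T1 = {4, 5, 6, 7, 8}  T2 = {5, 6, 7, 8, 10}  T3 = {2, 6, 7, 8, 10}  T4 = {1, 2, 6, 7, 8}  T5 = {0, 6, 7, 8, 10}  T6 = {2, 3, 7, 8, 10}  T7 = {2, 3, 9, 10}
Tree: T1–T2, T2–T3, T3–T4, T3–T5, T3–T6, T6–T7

No — edge (8,9) lies in no bag.

A tree decomposition must satisfy three properties: every vertex lies in some bag; for every edge, both endpoints lie together in some bag; and for every vertex, the bags containing it form a connected subtree. Here edge (8,9) lies in no bag, so the decomposition is invalid.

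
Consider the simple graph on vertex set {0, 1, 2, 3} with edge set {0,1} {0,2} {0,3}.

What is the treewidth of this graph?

A width-1 tree decomposition is:
Bags: B1 = {0, 2}  B2 = {0, 3}  B3 = {0, 1}
Tree: B1–B2, B1–B3
Each bag holds 2 vertices, so the decomposition has width 1, which upper-bounds the treewidth. G has an edge, so its treewidth is at least 1. Therefore the treewidth is 1.

1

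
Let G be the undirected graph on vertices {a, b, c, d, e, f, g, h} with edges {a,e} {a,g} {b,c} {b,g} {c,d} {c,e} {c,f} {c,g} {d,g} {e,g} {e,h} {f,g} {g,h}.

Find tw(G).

2

A width-2 tree decomposition is:
Bags: B1 = {a, e, g}  B2 = {c, e, g}  B3 = {c, f, g}  B4 = {b, c, g}  B5 = {c, d, g}  B6 = {e, g, h}
Tree: B1–B2, B2–B3, B3–B4, B3–B5, B1–B6
The largest bag has 3 vertices, giving width 2; this decomposition certifies tw(G) ≤ 2. On the other hand G contains the 3-clique {e, g, h}. A clique must lie in a single bag of any decomposition, so no decomposition can have width below 2. Hence tw(G) = 2 exactly.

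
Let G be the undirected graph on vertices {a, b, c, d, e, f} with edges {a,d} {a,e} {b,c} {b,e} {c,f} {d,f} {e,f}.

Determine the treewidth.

A width-2 tree decomposition is:
Bags: B1 = {b, c, e}  B2 = {c, e, f}  B3 = {a, e, f}  B4 = {a, d, f}
Tree: B1–B2, B2–B3, B3–B4
Each bag holds 3 vertices, so the decomposition has width 2, which upper-bounds the treewidth. Since b–c–f–e–b is a cycle in G, G is not acyclic. Forests are exactly the graphs of treewidth ≤ 1, so tw(G) ≥ 2. The upper and lower bounds meet at 2, so that is the treewidth.

2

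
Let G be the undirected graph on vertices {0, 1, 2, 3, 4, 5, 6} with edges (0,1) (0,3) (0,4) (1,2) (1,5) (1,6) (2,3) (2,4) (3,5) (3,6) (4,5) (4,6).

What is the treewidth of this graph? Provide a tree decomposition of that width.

Treewidth 3.
One optimal decomposition is:
Bags: B1 = {1, 3, 4, 5}  B2 = {0, 1, 3, 4}  B3 = {1, 3, 4, 6}  B4 = {1, 2, 3, 4}
Tree: B1–B2, B2–B3, B3–B4

Every bag has size at most 4, so the width is 4 − 1 = 3 and tw(G) ≤ 3. For the lower bound: the 4 vertex sets {3,5}, {0,1}, {4}, {6} are disjoint, each induces a connected subgraph, and every pair is joined by at least one edge of G. Contracting each set to a single vertex therefore yields K_{4} as a minor, and since treewidth is minor-monotone, tw(G) ≥ tw(K_{4}) = 3. Combining the bounds, tw(G) = 3.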